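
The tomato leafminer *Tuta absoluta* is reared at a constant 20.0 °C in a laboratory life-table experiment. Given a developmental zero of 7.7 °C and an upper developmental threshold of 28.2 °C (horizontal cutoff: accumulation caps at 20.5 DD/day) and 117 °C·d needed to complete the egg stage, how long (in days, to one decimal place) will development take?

Daily accumulation = 20.0 − 7.7 = 12.3 DD/day.
Duration = 117 / 12.3 = 9.512 ≈ 9.5 days.

9.5 days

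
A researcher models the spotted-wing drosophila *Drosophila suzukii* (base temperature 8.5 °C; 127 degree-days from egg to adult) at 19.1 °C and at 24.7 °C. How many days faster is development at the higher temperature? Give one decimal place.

4.1 days

At 19.1 °C: 127 / (19.1 − 8.5) = 127 / 10.6 = 11.981 d.
At 24.7 °C: 127 / (24.7 − 8.5) = 127 / 16.2 = 7.840 d.
Difference = |11.981 − 7.840| = 4.142 ≈ 4.1 days.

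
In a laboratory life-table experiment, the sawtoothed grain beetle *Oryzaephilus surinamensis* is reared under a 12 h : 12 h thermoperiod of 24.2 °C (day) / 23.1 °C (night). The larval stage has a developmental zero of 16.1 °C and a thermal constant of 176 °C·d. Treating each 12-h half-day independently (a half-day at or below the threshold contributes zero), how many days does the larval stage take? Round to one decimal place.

Day half: max(0, 24.2 − 16.1) × 0.5 = 8.1 × 0.5 = 4.05 DD.
Night half: max(0, 23.1 − 16.1) × 0.5 = 7.0 × 0.5 = 3.50 DD.
Per 24 h: 7.55 DD/day.
Duration = 176 / 7.55 = 23.311 ≈ 23.3 days.

23.3 days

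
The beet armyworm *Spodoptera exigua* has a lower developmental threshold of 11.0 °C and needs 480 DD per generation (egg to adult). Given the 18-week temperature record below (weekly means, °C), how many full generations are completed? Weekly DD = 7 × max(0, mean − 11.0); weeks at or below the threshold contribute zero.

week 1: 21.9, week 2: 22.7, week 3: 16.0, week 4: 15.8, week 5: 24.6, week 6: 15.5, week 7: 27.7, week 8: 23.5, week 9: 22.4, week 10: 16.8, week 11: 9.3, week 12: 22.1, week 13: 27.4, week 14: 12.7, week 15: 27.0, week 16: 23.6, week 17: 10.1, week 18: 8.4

2 generations

Weekly DD (7 × max(0, T̄ − 11.0)): 76.3, 81.9, 35.0, 33.6, 95.2, 31.5, 116.9, 87.5, 79.8, 40.6, 0.0, 77.7, 114.8, 11.9, 112.0, 88.2, 0.0, 0.0.
Season total = 1082.9 DD.
Complete generations = ⌊1082.9 / 480⌋ = 2.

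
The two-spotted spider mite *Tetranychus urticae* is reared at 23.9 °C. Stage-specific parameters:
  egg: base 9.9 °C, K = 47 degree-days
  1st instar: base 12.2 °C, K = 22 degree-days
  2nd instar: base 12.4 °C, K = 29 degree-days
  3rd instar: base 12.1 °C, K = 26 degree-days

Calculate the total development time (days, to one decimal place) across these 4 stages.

10.0 days

egg: 47 / (23.9 − 9.9) = 47 / 14.0 = 3.357 d.
1st instar: 22 / (23.9 − 12.2) = 22 / 11.7 = 1.880 d.
2nd instar: 29 / (23.9 − 12.4) = 29 / 11.5 = 2.522 d.
3rd instar: 26 / (23.9 − 12.1) = 26 / 11.8 = 2.203 d.
Sum = 9.963 ≈ 10.0 days.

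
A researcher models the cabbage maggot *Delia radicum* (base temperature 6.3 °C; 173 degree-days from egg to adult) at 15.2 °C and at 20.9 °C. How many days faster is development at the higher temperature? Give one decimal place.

7.6 days

At 15.2 °C: 173 / (15.2 − 6.3) = 173 / 8.9 = 19.438 d.
At 20.9 °C: 173 / (20.9 − 6.3) = 173 / 14.6 = 11.849 d.
Difference = |19.438 − 11.849| = 7.589 ≈ 7.6 days.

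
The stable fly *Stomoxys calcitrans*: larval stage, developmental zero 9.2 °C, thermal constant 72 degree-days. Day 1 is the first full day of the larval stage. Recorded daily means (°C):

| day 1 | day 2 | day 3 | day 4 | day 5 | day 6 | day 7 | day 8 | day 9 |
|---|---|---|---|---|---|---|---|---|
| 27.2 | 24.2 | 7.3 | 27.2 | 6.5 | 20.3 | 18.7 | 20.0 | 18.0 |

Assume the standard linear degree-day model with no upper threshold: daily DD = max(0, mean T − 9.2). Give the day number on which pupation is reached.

Daily DD above 9.2 °C: 18.0, 15.0, 0.0, 18.0, 0.0, 11.1, 9.5, 10.8, 8.8.
Cumulative: 18.0, 33.0, 33.0, 51.0, 51.0, 62.1, 71.6, 82.4, 91.2.
The total first reaches 72 DD on day 8.

day 8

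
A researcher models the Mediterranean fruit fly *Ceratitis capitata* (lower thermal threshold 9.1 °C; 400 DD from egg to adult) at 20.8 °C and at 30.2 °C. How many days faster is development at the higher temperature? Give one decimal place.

At 20.8 °C: 400 / (20.8 − 9.1) = 400 / 11.7 = 34.188 d.
At 30.2 °C: 400 / (30.2 − 9.1) = 400 / 21.1 = 18.957 d.
Difference = |34.188 − 18.957| = 15.231 ≈ 15.2 days.

15.2 days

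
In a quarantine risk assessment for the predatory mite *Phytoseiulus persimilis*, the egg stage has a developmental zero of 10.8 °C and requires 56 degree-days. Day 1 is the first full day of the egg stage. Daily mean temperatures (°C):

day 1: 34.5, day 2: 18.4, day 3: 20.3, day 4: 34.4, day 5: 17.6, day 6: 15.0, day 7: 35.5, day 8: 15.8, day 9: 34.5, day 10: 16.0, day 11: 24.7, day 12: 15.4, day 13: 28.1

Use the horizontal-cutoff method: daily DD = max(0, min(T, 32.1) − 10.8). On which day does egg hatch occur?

day 4

Daily DD above 10.8 °C (capped at 21.3): 21.3, 7.6, 9.5, 21.3, 6.8, 4.2, 21.3, 5.0, 21.3, 5.2, 13.9, 4.6, 17.3.
Cumulative: 21.3, 28.9, 38.4, 59.7, 66.5, 70.7, 92.0, 97.0, 118.3, 123.5, 137.4, 142.0, 159.3.
The total first reaches 56 DD on day 4.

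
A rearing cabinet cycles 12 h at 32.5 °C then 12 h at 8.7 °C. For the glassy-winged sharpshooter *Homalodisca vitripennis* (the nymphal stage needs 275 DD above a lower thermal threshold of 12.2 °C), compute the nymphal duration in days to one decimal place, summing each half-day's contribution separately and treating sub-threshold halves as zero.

Day half: max(0, 32.5 − 12.2) × 0.5 = 20.3 × 0.5 = 10.15 DD.
Night half: max(0, 8.7 − 12.2) × 0.5 = 0.0 × 0.5 = 0.00 DD.
Per 24 h: 10.15 DD/day.
Duration = 275 / 10.15 = 27.094 ≈ 27.1 days.

27.1 days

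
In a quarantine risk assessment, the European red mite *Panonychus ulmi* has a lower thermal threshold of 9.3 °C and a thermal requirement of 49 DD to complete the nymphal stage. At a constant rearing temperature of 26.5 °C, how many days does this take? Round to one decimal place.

2.8 days

Daily accumulation = 26.5 − 9.3 = 17.2 DD/day.
Duration = 49 / 17.2 = 2.849 ≈ 2.8 days.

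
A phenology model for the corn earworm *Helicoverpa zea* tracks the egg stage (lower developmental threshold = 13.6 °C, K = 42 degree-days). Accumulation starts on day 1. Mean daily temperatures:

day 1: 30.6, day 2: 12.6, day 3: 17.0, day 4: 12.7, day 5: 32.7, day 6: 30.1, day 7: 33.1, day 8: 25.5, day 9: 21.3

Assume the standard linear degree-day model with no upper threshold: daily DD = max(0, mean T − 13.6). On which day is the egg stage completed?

day 6

Daily DD above 13.6 °C: 17.0, 0.0, 3.4, 0.0, 19.1, 16.5, 19.5, 11.9, 7.7.
Cumulative: 17.0, 17.0, 20.4, 20.4, 39.5, 56.0, 75.5, 87.4, 95.1.
The total first reaches 42 DD on day 6.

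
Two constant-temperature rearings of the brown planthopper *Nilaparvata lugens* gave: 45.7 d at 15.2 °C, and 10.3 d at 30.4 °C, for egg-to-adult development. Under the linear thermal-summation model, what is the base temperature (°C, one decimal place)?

10.8 °C

Under the model K = D·(T − T_b), so D₁·(T₁ − T_b) = D₂·(T₂ − T_b).
45.7·(15.2 − T_b) = 10.3·(30.4 − T_b)
T_b = (45.7·15.2 − 10.3·30.4) / (45.7 − 10.3) = 381.52 / 35.4 = 10.777 °C ≈ 10.8 °C.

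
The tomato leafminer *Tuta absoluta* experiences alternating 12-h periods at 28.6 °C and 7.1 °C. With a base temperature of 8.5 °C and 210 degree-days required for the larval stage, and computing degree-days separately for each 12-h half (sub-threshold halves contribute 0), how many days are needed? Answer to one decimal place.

20.9 days

Day half: max(0, 28.6 − 8.5) × 0.5 = 20.1 × 0.5 = 10.05 DD.
Night half: max(0, 7.1 − 8.5) × 0.5 = 0.0 × 0.5 = 0.00 DD.
Per 24 h: 10.05 DD/day.
Duration = 210 / 10.05 = 20.896 ≈ 20.9 days.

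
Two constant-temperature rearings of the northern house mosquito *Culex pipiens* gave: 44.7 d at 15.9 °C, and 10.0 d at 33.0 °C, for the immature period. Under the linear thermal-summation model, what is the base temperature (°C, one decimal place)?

Linear rate model ⇒ the product D·(T − T_b) is constant across temperatures.
44.7·(15.9 − T_b) = 10.0·(33.0 − T_b)
T_b = (44.7·15.9 − 10.0·33.0) / (44.7 − 10.0) = 380.73 / 34.7 = 10.972 °C ≈ 11.0 °C.

11.0 °C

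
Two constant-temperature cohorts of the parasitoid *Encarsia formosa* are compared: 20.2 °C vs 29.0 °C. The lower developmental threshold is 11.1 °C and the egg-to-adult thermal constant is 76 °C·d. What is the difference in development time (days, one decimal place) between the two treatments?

4.1 days

At 20.2 °C: 76 / (20.2 − 11.1) = 76 / 9.1 = 8.352 d.
At 29.0 °C: 76 / (29.0 − 11.1) = 76 / 17.9 = 4.246 d.
Difference = |8.352 − 4.246| = 4.106 ≈ 4.1 days.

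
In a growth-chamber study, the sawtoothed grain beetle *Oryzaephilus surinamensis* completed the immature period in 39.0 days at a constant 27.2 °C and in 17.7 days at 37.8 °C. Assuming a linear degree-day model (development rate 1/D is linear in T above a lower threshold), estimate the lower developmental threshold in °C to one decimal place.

18.4 °C

Under the model K = D·(T − T_b), so D₁·(T₁ − T_b) = D₂·(T₂ − T_b).
39.0·(27.2 − T_b) = 17.7·(37.8 − T_b)
T_b = (39.0·27.2 − 17.7·37.8) / (39.0 − 17.7) = 391.74 / 21.3 = 18.392 °C ≈ 18.4 °C.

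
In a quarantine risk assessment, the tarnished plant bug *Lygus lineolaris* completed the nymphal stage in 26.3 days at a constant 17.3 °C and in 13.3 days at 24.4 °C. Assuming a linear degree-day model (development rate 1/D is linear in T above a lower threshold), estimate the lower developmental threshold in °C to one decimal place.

Under the model K = D·(T − T_b), so D₁·(T₁ − T_b) = D₂·(T₂ − T_b).
26.3·(17.3 − T_b) = 13.3·(24.4 − T_b)
T_b = (26.3·17.3 − 13.3·24.4) / (26.3 − 13.3) = 130.47 / 13.0 = 10.036 °C ≈ 10.0 °C.

10.0 °C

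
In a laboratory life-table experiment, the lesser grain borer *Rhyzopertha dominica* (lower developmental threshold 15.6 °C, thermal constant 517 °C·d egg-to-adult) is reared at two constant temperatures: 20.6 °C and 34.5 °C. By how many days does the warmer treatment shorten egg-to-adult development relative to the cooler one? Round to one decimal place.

76.0 days

At 20.6 °C: 517 / (20.6 − 15.6) = 517 / 5.0 = 103.400 d.
At 34.5 °C: 517 / (34.5 − 15.6) = 517 / 18.9 = 27.354 d.
Difference = |103.400 − 27.354| = 76.046 ≈ 76.0 days.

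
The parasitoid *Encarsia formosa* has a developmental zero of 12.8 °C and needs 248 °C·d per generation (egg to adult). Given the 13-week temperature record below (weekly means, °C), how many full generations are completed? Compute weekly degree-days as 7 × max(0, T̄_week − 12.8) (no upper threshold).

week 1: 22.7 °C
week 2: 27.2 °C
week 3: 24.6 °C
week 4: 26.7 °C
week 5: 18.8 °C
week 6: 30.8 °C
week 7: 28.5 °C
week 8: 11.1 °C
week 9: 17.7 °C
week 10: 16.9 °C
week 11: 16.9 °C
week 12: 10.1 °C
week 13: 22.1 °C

3 generations

Weekly DD (7 × max(0, T̄ − 12.8)): 69.3, 100.8, 82.6, 97.3, 42.0, 126.0, 109.9, 0.0, 34.3, 28.7, 28.7, 0.0, 65.1.
Season total = 784.7 DD.
Complete generations = ⌊784.7 / 248⌋ = 3.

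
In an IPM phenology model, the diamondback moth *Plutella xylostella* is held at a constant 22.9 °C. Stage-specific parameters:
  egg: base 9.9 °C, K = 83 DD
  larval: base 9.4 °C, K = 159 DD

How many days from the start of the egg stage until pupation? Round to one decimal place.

18.2 days

egg: 83 / (22.9 − 9.9) = 83 / 13.0 = 6.385 d.
larval: 159 / (22.9 − 9.4) = 159 / 13.5 = 11.778 d.
Sum = 18.162 ≈ 18.2 days.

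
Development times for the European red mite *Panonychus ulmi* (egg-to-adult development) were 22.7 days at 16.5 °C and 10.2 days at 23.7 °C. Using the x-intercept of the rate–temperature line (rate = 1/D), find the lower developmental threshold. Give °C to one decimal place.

Equal thermal constants: D₁(T₁ − T_b) = D₂(T₂ − T_b).
22.7·(16.5 − T_b) = 10.2·(23.7 − T_b)
T_b = (22.7·16.5 − 10.2·23.7) / (22.7 − 10.2) = 132.81 / 12.5 = 10.625 °C ≈ 10.6 °C.

10.6 °C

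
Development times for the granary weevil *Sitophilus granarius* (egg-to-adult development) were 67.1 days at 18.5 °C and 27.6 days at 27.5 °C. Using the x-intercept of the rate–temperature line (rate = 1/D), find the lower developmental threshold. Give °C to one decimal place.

Equal thermal constants: D₁(T₁ − T_b) = D₂(T₂ − T_b).
67.1·(18.5 − T_b) = 27.6·(27.5 − T_b)
T_b = (67.1·18.5 − 27.6·27.5) / (67.1 − 27.6) = 482.35 / 39.5 = 12.211 °C ≈ 12.2 °C.

12.2 °C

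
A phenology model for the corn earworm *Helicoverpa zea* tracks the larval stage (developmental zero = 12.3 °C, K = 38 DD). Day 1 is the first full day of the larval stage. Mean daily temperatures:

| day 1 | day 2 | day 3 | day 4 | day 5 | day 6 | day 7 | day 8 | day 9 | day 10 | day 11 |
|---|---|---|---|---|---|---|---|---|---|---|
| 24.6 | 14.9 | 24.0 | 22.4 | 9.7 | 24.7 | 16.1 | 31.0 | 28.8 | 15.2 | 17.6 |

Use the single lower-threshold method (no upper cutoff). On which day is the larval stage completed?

day 6

Daily DD above 12.3 °C: 12.3, 2.6, 11.7, 10.1, 0.0, 12.4, 3.8, 18.7, 16.5, 2.9, 5.3.
Cumulative: 12.3, 14.9, 26.6, 36.7, 36.7, 49.1, 52.9, 71.6, 88.1, 91.0, 96.3.
The total first reaches 38 DD on day 6.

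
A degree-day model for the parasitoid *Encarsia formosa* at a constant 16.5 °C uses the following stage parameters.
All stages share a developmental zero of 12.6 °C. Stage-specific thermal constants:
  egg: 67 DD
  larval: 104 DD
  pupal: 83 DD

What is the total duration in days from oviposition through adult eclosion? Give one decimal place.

Daily accumulation at 16.5 °C = 16.5 − 12.6 = 3.9 DD/day.
Total K = 67 + 104 + 83 = 254 DD.
Total duration = 254 / 3.9 = 65.128 ≈ 65.1 days.

65.1 days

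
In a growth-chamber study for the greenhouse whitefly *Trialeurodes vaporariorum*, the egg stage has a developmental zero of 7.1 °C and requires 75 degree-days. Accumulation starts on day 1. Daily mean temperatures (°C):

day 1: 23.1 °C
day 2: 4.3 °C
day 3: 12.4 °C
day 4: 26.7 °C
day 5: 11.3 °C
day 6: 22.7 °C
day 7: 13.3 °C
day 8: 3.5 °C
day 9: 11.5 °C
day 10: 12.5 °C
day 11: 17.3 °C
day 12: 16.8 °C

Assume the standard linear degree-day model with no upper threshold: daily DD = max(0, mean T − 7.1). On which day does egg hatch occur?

day 10

Daily DD above 7.1 °C: 16.0, 0.0, 5.3, 19.6, 4.2, 15.6, 6.2, 0.0, 4.4, 5.4, 10.2, 9.7.
Cumulative: 16.0, 16.0, 21.3, 40.9, 45.1, 60.7, 66.9, 66.9, 71.3, 76.7, 86.9, 96.6.
The total first reaches 75 DD on day 10.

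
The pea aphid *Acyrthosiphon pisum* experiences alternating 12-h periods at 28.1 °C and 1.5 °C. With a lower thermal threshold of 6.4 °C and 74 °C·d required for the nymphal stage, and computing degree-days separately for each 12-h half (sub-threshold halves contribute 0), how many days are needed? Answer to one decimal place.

Day half: max(0, 28.1 − 6.4) × 0.5 = 21.7 × 0.5 = 10.85 DD.
Night half: max(0, 1.5 − 6.4) × 0.5 = 0.0 × 0.5 = 0.00 DD.
Per 24 h: 10.85 DD/day.
Duration = 74 / 10.85 = 6.820 ≈ 6.8 days.

6.8 days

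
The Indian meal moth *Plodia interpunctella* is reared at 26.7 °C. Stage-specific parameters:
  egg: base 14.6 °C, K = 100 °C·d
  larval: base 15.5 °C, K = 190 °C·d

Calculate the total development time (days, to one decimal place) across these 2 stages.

25.2 days

egg: 100 / (26.7 − 14.6) = 100 / 12.1 = 8.264 d.
larval: 190 / (26.7 − 15.5) = 190 / 11.2 = 16.964 d.
Sum = 25.229 ≈ 25.2 days.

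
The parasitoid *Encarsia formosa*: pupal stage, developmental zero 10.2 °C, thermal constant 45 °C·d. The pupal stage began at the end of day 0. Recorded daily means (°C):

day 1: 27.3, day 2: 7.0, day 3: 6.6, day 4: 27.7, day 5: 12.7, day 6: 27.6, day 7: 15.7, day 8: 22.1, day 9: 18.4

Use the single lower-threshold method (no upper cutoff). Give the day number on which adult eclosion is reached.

day 6

Daily DD above 10.2 °C: 17.1, 0.0, 0.0, 17.5, 2.5, 17.4, 5.5, 11.9, 8.2.
Cumulative: 17.1, 17.1, 17.1, 34.6, 37.1, 54.5, 60.0, 71.9, 80.1.
The total first reaches 45 DD on day 6.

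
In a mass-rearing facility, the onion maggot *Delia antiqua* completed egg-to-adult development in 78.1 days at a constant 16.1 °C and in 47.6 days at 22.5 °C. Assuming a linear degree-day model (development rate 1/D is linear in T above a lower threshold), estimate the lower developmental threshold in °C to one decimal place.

Linear rate model ⇒ the product D·(T − T_b) is constant across temperatures.
78.1·(16.1 − T_b) = 47.6·(22.5 − T_b)
T_b = (78.1·16.1 − 47.6·22.5) / (78.1 − 47.6) = 186.41 / 30.5 = 6.112 °C ≈ 6.1 °C.

6.1 °C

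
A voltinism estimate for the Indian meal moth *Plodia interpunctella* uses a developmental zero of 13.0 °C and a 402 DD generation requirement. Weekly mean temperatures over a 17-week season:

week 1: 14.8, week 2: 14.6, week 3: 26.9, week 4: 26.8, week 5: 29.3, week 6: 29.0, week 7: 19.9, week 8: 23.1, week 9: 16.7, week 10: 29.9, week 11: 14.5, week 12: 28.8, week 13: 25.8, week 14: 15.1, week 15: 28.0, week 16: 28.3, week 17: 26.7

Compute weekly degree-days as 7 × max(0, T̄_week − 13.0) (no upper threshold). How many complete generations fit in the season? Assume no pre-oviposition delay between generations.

Weekly DD (7 × max(0, T̄ − 13.0)): 12.6, 11.2, 97.3, 96.6, 114.1, 112.0, 48.3, 70.7, 25.9, 118.3, 10.5, 110.6, 89.6, 14.7, 105.0, 107.1, 95.9.
Season total = 1240.4 DD.
Complete generations = ⌊1240.4 / 402⌋ = 3.

3 generations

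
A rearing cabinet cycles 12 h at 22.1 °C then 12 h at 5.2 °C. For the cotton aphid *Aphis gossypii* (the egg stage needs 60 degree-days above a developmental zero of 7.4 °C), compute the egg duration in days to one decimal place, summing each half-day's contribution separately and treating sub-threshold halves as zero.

8.2 days

Day half: max(0, 22.1 − 7.4) × 0.5 = 14.7 × 0.5 = 7.35 DD.
Night half: max(0, 5.2 − 7.4) × 0.5 = 0.0 × 0.5 = 0.00 DD.
Per 24 h: 7.35 DD/day.
Duration = 60 / 7.35 = 8.163 ≈ 8.2 days.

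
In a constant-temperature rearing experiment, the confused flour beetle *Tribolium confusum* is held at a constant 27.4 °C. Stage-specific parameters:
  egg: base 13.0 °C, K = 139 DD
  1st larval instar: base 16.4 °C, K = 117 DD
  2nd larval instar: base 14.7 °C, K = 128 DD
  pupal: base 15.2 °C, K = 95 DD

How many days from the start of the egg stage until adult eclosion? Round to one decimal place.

38.2 days

egg: 139 / (27.4 − 13.0) = 139 / 14.4 = 9.653 d.
1st larval instar: 117 / (27.4 − 16.4) = 117 / 11.0 = 10.636 d.
2nd larval instar: 128 / (27.4 − 14.7) = 128 / 12.7 = 10.079 d.
pupal: 95 / (27.4 − 15.2) = 95 / 12.2 = 7.787 d.
Sum = 38.155 ≈ 38.2 days.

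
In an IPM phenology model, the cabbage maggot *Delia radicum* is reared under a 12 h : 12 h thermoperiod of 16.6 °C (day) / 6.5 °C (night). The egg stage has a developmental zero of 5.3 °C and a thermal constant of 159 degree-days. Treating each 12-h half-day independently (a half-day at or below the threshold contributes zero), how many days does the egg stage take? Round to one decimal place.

25.4 days

Day half: max(0, 16.6 − 5.3) × 0.5 = 11.3 × 0.5 = 5.65 DD.
Night half: max(0, 6.5 − 5.3) × 0.5 = 1.2 × 0.5 = 0.60 DD.
Per 24 h: 6.25 DD/day.
Duration = 159 / 6.25 = 25.440 ≈ 25.4 days.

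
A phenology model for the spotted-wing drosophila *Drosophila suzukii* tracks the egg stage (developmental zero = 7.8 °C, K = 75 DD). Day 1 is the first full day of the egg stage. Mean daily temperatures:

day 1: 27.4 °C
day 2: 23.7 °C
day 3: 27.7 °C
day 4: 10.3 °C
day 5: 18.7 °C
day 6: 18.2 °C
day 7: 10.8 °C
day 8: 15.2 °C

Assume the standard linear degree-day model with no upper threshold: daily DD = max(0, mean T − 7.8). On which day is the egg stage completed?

day 6

Daily DD above 7.8 °C: 19.6, 15.9, 19.9, 2.5, 10.9, 10.4, 3.0, 7.4.
Cumulative: 19.6, 35.5, 55.4, 57.9, 68.8, 79.2, 82.2, 89.6.
The total first reaches 75 DD on day 6.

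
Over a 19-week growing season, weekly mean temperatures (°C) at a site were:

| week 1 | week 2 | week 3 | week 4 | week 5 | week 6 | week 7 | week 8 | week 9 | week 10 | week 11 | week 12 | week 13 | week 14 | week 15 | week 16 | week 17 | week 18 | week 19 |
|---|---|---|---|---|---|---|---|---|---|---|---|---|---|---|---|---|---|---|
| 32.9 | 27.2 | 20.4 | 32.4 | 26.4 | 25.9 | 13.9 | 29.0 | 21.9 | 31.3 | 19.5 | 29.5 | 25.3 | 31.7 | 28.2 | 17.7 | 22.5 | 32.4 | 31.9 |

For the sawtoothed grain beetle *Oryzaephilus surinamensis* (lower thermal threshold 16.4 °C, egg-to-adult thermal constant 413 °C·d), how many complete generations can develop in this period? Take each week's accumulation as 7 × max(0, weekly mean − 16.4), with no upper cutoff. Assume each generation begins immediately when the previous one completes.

3 generations

Weekly DD (7 × max(0, T̄ − 16.4)): 115.5, 75.6, 28.0, 112.0, 70.0, 66.5, 0.0, 88.2, 38.5, 104.3, 21.7, 91.7, 62.3, 107.1, 82.6, 9.1, 42.7, 112.0, 108.5.
Season total = 1336.3 DD.
Complete generations = ⌊1336.3 / 413⌋ = 3.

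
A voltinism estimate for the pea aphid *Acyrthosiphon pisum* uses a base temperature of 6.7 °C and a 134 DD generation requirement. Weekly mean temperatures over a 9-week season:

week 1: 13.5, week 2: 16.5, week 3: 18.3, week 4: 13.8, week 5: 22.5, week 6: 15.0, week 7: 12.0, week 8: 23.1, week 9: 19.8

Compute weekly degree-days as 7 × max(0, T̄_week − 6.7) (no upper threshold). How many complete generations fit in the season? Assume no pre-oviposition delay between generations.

Weekly DD (7 × max(0, T̄ − 6.7)): 47.6, 68.6, 81.2, 49.7, 110.6, 58.1, 37.1, 114.8, 91.7.
Season total = 659.4 DD.
Complete generations = ⌊659.4 / 134⌋ = 4.

4 generations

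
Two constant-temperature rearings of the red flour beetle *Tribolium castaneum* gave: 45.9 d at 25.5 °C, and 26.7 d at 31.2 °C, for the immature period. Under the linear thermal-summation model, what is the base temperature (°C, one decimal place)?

Linear rate model ⇒ the product D·(T − T_b) is constant across temperatures.
45.9·(25.5 − T_b) = 26.7·(31.2 − T_b)
T_b = (45.9·25.5 − 26.7·31.2) / (45.9 − 26.7) = 337.41 / 19.2 = 17.573 °C ≈ 17.6 °C.

17.6 °C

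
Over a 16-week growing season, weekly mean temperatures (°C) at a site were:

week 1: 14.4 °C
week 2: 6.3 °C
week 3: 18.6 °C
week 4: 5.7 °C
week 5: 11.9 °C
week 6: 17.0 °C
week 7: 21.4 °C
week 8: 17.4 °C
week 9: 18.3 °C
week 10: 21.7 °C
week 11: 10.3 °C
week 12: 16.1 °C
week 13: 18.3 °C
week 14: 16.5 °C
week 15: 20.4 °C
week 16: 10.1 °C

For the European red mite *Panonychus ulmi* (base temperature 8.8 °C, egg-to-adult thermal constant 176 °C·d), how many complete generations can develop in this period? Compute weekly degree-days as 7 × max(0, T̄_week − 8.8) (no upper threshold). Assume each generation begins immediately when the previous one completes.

4 generations

Weekly DD (7 × max(0, T̄ − 8.8)): 39.2, 0.0, 68.6, 0.0, 21.7, 57.4, 88.2, 60.2, 66.5, 90.3, 10.5, 51.1, 66.5, 53.9, 81.2, 9.1.
Season total = 764.4 DD.
Complete generations = ⌊764.4 / 176⌋ = 4.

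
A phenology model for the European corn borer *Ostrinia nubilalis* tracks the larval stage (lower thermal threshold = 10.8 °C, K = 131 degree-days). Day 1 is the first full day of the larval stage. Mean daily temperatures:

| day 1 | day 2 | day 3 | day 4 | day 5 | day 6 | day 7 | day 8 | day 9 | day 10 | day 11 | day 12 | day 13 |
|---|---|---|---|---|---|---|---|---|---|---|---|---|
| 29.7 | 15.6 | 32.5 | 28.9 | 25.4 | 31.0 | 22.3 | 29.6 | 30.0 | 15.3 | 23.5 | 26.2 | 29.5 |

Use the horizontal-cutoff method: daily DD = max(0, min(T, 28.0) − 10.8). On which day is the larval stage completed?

Daily DD above 10.8 °C (capped at 17.2): 17.2, 4.8, 17.2, 17.2, 14.6, 17.2, 11.5, 17.2, 17.2, 4.5, 12.7, 15.4, 17.2.
Cumulative: 17.2, 22.0, 39.2, 56.4, 71.0, 88.2, 99.7, 116.9, 134.1, 138.6, 151.3, 166.7, 183.9.
The total first reaches 131 DD on day 9.

day 9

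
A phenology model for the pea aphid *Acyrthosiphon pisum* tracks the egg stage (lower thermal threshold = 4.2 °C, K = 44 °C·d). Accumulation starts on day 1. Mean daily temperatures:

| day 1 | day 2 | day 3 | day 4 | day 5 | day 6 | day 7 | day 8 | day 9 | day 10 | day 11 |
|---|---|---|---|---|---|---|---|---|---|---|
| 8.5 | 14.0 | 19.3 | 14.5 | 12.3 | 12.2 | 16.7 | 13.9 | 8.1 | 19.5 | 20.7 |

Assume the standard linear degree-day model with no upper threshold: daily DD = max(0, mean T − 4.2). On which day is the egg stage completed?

Daily DD above 4.2 °C: 4.3, 9.8, 15.1, 10.3, 8.1, 8.0, 12.5, 9.7, 3.9, 15.3, 16.5.
Cumulative: 4.3, 14.1, 29.2, 39.5, 47.6, 55.6, 68.1, 77.8, 81.7, 97.0, 113.5.
The total first reaches 44 DD on day 5.

day 5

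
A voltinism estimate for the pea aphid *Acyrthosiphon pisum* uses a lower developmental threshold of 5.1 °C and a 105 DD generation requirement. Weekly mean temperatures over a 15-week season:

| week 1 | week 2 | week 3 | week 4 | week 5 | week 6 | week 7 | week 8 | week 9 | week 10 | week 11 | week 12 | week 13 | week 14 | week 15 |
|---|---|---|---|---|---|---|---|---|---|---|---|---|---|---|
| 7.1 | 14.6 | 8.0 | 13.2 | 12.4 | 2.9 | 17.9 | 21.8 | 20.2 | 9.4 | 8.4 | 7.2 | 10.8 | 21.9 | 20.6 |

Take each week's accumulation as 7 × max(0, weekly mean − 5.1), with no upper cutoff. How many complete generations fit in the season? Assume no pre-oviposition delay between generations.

8 generations

Weekly DD (7 × max(0, T̄ − 5.1)): 14.0, 66.5, 20.3, 56.7, 51.1, 0.0, 89.6, 116.9, 105.7, 30.1, 23.1, 14.7, 39.9, 117.6, 108.5.
Season total = 854.7 DD.
Complete generations = ⌊854.7 / 105⌋ = 8.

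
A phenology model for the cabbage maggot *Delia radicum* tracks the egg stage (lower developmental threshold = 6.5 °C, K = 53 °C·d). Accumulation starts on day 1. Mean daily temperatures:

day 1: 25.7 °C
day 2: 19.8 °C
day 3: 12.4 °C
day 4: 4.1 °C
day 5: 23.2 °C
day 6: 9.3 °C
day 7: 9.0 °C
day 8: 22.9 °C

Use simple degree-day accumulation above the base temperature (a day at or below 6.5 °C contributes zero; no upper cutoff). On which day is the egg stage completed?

day 5

Daily DD above 6.5 °C: 19.2, 13.3, 5.9, 0.0, 16.7, 2.8, 2.5, 16.4.
Cumulative: 19.2, 32.5, 38.4, 38.4, 55.1, 57.9, 60.4, 76.8.
The total first reaches 53 DD on day 5.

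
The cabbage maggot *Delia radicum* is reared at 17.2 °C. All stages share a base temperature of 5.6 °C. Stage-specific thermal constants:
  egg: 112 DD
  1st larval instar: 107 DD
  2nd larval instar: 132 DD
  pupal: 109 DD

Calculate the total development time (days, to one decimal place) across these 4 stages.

Daily accumulation at 17.2 °C = 17.2 − 5.6 = 11.6 DD/day.
Total K = 112 + 107 + 132 + 109 = 460 DD.
Total duration = 460 / 11.6 = 39.655 ≈ 39.7 days.

39.7 days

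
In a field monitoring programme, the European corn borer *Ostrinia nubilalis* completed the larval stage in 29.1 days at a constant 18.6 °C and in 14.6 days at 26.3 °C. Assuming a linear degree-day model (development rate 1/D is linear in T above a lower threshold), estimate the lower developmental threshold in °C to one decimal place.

Under the model K = D·(T − T_b), so D₁·(T₁ − T_b) = D₂·(T₂ − T_b).
29.1·(18.6 − T_b) = 14.6·(26.3 − T_b)
T_b = (29.1·18.6 − 14.6·26.3) / (29.1 − 14.6) = 157.28 / 14.5 = 10.847 °C ≈ 10.8 °C.

10.8 °C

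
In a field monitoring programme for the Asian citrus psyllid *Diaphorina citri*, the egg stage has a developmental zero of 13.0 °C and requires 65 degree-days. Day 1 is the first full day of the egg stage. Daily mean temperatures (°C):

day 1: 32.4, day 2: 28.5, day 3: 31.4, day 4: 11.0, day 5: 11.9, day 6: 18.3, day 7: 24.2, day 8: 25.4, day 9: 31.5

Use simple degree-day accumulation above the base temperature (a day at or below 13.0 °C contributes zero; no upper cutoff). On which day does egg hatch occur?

day 7

Daily DD above 13.0 °C: 19.4, 15.5, 18.4, 0.0, 0.0, 5.3, 11.2, 12.4, 18.5.
Cumulative: 19.4, 34.9, 53.3, 53.3, 53.3, 58.6, 69.8, 82.2, 100.7.
The total first reaches 65 DD on day 7.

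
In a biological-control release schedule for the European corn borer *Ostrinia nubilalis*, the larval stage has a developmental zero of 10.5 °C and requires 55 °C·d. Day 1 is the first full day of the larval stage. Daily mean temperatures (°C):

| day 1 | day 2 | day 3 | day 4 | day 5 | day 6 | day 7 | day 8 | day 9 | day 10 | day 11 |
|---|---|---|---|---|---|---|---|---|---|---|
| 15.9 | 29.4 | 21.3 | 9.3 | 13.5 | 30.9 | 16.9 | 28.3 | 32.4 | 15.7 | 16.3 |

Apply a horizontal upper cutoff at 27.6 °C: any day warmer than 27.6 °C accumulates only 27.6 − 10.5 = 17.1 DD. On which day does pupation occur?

day 7

Daily DD above 10.5 °C (capped at 17.1): 5.4, 17.1, 10.8, 0.0, 3.0, 17.1, 6.4, 17.1, 17.1, 5.2, 5.8.
Cumulative: 5.4, 22.5, 33.3, 33.3, 36.3, 53.4, 59.8, 76.9, 94.0, 99.2, 105.0.
The total first reaches 55 DD on day 7.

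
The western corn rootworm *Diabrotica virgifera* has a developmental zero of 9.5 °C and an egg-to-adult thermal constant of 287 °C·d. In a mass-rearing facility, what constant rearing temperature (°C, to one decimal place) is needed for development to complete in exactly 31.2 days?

Required daily accumulation = 287 / 31.2 = 9.199 DD/day.
T = T_base + 9.199 = 9.5 + 9.199 = 18.699 ≈ 18.7 °C.

18.7 °C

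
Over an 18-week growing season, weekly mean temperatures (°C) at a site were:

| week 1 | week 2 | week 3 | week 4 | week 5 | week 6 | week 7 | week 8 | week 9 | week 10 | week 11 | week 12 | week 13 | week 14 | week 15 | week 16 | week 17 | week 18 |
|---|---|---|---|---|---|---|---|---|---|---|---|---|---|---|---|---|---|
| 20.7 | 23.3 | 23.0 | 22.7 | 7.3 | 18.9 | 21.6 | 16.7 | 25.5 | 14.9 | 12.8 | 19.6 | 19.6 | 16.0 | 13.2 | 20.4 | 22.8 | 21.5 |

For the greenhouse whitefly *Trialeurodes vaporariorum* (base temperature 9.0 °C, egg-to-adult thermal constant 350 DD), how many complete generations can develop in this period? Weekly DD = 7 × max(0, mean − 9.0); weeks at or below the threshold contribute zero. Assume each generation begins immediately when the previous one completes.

Weekly DD (7 × max(0, T̄ − 9.0)): 81.9, 100.1, 98.0, 95.9, 0.0, 69.3, 88.2, 53.9, 115.5, 41.3, 26.6, 74.2, 74.2, 49.0, 29.4, 79.8, 96.6, 87.5.
Season total = 1261.4 DD.
Complete generations = ⌊1261.4 / 350⌋ = 3.

3 generations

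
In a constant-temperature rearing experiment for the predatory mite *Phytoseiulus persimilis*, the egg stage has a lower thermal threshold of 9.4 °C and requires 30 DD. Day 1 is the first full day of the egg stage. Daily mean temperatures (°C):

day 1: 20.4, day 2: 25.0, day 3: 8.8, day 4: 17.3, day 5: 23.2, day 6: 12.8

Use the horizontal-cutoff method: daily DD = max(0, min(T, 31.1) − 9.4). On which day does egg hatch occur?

Daily DD above 9.4 °C (capped at 21.7): 11.0, 15.6, 0.0, 7.9, 13.8, 3.4.
Cumulative: 11.0, 26.6, 26.6, 34.5, 48.3, 51.7.
The total first reaches 30 DD on day 4.

day 4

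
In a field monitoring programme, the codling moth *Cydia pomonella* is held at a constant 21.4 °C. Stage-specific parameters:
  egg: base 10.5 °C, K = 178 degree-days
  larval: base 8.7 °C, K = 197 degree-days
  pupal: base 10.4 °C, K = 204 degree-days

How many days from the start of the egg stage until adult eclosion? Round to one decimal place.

egg: 178 / (21.4 − 10.5) = 178 / 10.9 = 16.330 d.
larval: 197 / (21.4 − 8.7) = 197 / 12.7 = 15.512 d.
pupal: 204 / (21.4 − 10.4) = 204 / 11.0 = 18.545 d.
Sum = 50.388 ≈ 50.4 days.

50.4 days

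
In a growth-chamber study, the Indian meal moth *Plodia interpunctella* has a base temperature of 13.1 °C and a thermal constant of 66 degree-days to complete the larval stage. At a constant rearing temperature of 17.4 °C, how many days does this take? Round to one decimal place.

Daily accumulation = 17.4 − 13.1 = 4.3 DD/day.
Duration = 66 / 4.3 = 15.349 ≈ 15.3 days.

15.3 days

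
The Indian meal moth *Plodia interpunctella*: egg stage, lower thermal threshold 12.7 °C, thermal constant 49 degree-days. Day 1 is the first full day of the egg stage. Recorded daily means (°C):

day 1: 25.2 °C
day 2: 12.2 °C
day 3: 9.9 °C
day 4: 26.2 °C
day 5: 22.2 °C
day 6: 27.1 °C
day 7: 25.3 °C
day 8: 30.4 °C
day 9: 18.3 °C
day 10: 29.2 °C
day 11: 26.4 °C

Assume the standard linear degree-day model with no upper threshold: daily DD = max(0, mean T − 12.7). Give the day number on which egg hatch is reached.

day 6

Daily DD above 12.7 °C: 12.5, 0.0, 0.0, 13.5, 9.5, 14.4, 12.6, 17.7, 5.6, 16.5, 13.7.
Cumulative: 12.5, 12.5, 12.5, 26.0, 35.5, 49.9, 62.5, 80.2, 85.8, 102.3, 116.0.
The total first reaches 49 DD on day 6.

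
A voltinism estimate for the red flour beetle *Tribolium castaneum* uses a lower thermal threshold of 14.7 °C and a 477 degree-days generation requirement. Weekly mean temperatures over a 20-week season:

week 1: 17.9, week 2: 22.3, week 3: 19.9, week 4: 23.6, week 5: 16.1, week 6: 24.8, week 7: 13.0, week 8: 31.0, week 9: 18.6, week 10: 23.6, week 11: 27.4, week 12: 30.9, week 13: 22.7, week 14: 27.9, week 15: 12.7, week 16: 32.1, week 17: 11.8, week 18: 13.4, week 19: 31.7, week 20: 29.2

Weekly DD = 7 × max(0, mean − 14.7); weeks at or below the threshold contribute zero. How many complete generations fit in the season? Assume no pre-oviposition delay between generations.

2 generations

Weekly DD (7 × max(0, T̄ − 14.7)): 22.4, 53.2, 36.4, 62.3, 9.8, 70.7, 0.0, 114.1, 27.3, 62.3, 88.9, 113.4, 56.0, 92.4, 0.0, 121.8, 0.0, 0.0, 119.0, 101.5.
Season total = 1151.5 DD.
Complete generations = ⌊1151.5 / 477⌋ = 2.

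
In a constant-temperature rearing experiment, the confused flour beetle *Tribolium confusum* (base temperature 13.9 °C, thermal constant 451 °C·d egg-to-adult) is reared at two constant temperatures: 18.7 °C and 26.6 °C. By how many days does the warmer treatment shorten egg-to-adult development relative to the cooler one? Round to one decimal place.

58.4 days

At 18.7 °C: 451 / (18.7 − 13.9) = 451 / 4.8 = 93.958 d.
At 26.6 °C: 451 / (26.6 − 13.9) = 451 / 12.7 = 35.512 d.
Difference = |93.958 − 35.512| = 58.447 ≈ 58.4 days.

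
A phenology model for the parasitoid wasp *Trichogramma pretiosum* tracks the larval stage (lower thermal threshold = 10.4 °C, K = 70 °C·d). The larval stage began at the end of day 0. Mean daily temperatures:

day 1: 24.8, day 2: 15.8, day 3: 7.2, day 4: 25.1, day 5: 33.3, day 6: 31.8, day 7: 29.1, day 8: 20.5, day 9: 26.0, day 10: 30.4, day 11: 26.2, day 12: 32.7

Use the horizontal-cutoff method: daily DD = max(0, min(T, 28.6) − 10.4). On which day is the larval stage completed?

Daily DD above 10.4 °C (capped at 18.2): 14.4, 5.4, 0.0, 14.7, 18.2, 18.2, 18.2, 10.1, 15.6, 18.2, 15.8, 18.2.
Cumulative: 14.4, 19.8, 19.8, 34.5, 52.7, 70.9, 89.1, 99.2, 114.8, 133.0, 148.8, 167.0.
The total first reaches 70 DD on day 6.

day 6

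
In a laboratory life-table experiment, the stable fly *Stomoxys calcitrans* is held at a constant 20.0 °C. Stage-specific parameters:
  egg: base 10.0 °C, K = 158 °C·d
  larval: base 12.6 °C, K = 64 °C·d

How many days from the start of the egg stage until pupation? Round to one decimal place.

egg: 158 / (20.0 − 10.0) = 158 / 10.0 = 15.800 d.
larval: 64 / (20.0 − 12.6) = 64 / 7.4 = 8.649 d.
Sum = 24.449 ≈ 24.4 days.

24.4 days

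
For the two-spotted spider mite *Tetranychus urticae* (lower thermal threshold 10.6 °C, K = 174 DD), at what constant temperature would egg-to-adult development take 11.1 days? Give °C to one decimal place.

Required daily accumulation = 174 / 11.1 = 15.676 DD/day.
T = T_base + 15.676 = 10.6 + 15.676 = 26.276 ≈ 26.3 °C.

26.3 °C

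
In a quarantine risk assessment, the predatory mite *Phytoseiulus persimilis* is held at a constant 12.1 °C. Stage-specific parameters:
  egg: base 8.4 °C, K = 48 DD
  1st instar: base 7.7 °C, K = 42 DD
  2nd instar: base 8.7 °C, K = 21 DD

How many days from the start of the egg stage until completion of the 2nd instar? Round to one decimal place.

egg: 48 / (12.1 − 8.4) = 48 / 3.7 = 12.973 d.
1st instar: 42 / (12.1 − 7.7) = 42 / 4.4 = 9.545 d.
2nd instar: 21 / (12.1 − 8.7) = 21 / 3.4 = 6.176 d.
Sum = 28.695 ≈ 28.7 days.

28.7 days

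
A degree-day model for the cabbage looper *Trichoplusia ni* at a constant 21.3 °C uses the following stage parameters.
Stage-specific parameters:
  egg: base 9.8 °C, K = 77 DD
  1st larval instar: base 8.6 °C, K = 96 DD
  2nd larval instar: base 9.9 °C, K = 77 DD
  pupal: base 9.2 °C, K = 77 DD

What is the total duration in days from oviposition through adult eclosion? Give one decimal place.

27.4 days

egg: 77 / (21.3 − 9.8) = 77 / 11.5 = 6.696 d.
1st larval instar: 96 / (21.3 − 8.6) = 96 / 12.7 = 7.559 d.
2nd larval instar: 77 / (21.3 − 9.9) = 77 / 11.4 = 6.754 d.
pupal: 77 / (21.3 − 9.2) = 77 / 12.1 = 6.364 d.
Sum = 27.373 ≈ 27.4 days.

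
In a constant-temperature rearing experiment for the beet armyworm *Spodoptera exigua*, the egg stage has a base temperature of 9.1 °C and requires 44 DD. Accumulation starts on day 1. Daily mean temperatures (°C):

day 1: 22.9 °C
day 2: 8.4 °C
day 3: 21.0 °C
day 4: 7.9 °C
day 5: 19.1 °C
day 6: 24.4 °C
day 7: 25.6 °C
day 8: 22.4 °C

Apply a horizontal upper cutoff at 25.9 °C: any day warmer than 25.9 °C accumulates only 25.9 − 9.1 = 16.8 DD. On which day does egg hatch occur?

day 6

Daily DD above 9.1 °C (capped at 16.8): 13.8, 0.0, 11.9, 0.0, 10.0, 15.3, 16.5, 13.3.
Cumulative: 13.8, 13.8, 25.7, 25.7, 35.7, 51.0, 67.5, 80.8.
The total first reaches 44 DD on day 6.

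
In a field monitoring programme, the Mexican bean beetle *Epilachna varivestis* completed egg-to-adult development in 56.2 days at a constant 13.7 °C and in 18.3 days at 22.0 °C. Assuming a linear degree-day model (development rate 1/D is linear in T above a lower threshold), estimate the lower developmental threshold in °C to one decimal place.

Equal thermal constants: D₁(T₁ − T_b) = D₂(T₂ − T_b).
56.2·(13.7 − T_b) = 18.3·(22.0 − T_b)
T_b = (56.2·13.7 − 18.3·22.0) / (56.2 − 18.3) = 367.34 / 37.9 = 9.692 °C ≈ 9.7 °C.

9.7 °C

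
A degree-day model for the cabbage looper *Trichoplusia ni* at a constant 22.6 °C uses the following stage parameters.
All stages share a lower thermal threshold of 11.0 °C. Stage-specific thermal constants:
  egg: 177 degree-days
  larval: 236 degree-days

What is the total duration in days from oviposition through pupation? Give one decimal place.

Daily accumulation at 22.6 °C = 22.6 − 11.0 = 11.6 DD/day.
Total K = 177 + 236 = 413 DD.
Total duration = 413 / 11.6 = 35.603 ≈ 35.6 days.

35.6 days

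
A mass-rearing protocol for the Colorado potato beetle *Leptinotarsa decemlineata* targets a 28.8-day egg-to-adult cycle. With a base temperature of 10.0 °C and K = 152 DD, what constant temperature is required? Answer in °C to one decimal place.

Required daily accumulation = 152 / 28.8 = 5.278 DD/day.
T = T_base + 5.278 = 10.0 + 5.278 = 15.278 ≈ 15.3 °C.

15.3 °C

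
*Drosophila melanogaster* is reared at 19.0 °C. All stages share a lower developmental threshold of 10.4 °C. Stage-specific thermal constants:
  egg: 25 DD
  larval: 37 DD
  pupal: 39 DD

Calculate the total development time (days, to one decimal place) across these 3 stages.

11.7 days

Daily accumulation at 19.0 °C = 19.0 − 10.4 = 8.6 DD/day.
Total K = 25 + 37 + 39 = 101 DD.
Total duration = 101 / 8.6 = 11.744 ≈ 11.7 days.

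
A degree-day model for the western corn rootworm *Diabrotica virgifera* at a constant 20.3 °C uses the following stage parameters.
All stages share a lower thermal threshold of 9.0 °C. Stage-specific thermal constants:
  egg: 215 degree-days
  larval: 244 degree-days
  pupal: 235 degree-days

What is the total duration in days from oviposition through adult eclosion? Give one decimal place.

61.4 days

Daily accumulation at 20.3 °C = 20.3 − 9.0 = 11.3 DD/day.
Total K = 215 + 244 + 235 = 694 DD.
Total duration = 694 / 11.3 = 61.416 ≈ 61.4 days.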